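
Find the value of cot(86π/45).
cot(86π/45) = -3.487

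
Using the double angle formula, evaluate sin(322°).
sin(322°) = 2 sin 161° cos 161° = -0.6157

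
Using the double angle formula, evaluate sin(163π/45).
sin(163π/45) = 2 sin 163π/90 cos 163π/90 = -0.9272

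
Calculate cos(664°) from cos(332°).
cos(664°) = cos²332° - sin²332° = 0.5592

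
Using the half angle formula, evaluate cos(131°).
cos(131°) = -√((1 + cos 262°)/2) = -0.6561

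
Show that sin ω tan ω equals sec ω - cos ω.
RHS = 1/cos ω - cos ω = (1 - cos²ω)/cos ω = sin²ω/cos ω = sin ω · (sin ω/cos ω) = sin ω tan ω = LHS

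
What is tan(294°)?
tan(294°) = -2.246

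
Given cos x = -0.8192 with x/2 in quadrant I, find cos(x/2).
cos(x/2) = ±√((1 + cos x)/2); positive since x/2 ∈ QI, so cos(x/2) = 0.3007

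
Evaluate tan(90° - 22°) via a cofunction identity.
tan(90° - 22°) = cot(22°) = 2.475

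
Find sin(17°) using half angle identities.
sin(17°) = √((1 - cos 34°)/2) = 0.2924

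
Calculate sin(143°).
sin(143°) = 0.6018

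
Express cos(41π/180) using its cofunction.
cos(41π/180) = sin(π/2 - 41π/180) = sin(49π/180)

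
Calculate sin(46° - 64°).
sin(46° - 64°) = sin 46° cos 64° - cos 46° sin 64° = -0.309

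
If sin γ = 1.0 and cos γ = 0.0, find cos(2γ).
cos(2γ) = cos²γ - sin²γ = -1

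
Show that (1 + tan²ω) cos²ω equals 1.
LHS = sec²ω · cos²ω = (1/cos²ω) · cos²ω = 1 = RHS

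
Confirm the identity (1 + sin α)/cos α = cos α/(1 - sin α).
LHS = (1 + sin α)(1 - sin α) / (cos α(1 - sin α)) = (1 - sin²α) / (cos α(1 - sin α)) = cos²α / (cos α(1 - sin α)) = cos α/(1 - sin α) = RHS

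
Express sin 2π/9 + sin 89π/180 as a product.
sin 2π/9 + sin 89π/180 = 2 sin(43π/120) cos(-49π/360)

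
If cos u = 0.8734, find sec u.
sec u = 1/cos u = 1.145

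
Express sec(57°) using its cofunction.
sec(57°) = csc(90° - 57°) = csc(33°)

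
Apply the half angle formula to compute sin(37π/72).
sin(37π/72) = √((1 - cos 37π/36)/2) = 0.999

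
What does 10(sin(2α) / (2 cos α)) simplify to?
10(sin(2α) / (2 cos α)) = 10(sin α) (using Double angle)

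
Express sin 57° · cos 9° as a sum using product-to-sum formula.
sin 57° cos 9° = (1/2)[sin(57°+9°) + sin(57°-9°)]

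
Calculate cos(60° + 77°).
cos(60° + 77°) = cos 60° cos 77° - sin 60° sin 77° = -0.7314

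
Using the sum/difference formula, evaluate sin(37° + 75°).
sin(37° + 75°) = sin 37° cos 75° + cos 37° sin 75° = 0.9272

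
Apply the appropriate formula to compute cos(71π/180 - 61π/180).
cos(71π/180 - 61π/180) = cos 71π/180 cos 61π/180 + sin 71π/180 sin 61π/180 = 0.9848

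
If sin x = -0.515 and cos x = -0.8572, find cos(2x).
cos(2x) = cos²x - sin²x = 0.4696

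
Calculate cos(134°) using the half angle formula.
cos(134°) = -√((1 + cos 268°)/2) = -0.6947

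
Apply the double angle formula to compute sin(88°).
sin(88°) = 2 sin 44° cos 44° = 0.9994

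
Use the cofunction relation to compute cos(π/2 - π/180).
cos(π/2 - π/180) = sin(π/180) = 0.01745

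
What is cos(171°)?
cos(171°) = -0.9877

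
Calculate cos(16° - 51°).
cos(16° - 51°) = cos 16° cos 51° + sin 16° sin 51° = 0.8192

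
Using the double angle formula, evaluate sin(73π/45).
sin(73π/45) = 2 sin 73π/90 cos 73π/90 = -0.9272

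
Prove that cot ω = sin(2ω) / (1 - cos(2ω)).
RHS = 2 sin ω cos ω / (2sin²ω) = cos ω/sin ω = cot ω = LHS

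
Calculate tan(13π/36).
tan(13π/36) = 2.145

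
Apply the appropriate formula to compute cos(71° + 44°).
cos(71° + 44°) = cos 71° cos 44° - sin 71° sin 44° = -0.4226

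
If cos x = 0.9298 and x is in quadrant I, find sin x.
sin x = 0.3681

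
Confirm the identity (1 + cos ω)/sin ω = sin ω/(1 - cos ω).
RHS = sin ω(1 + cos ω) / ((1 - cos ω)(1 + cos ω)) = sin ω(1 + cos ω) / (1 - cos²ω) = sin ω(1 + cos ω) / sin²ω = (1 + cos ω)/sin ω = LHS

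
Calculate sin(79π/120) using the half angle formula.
sin(79π/120) = √((1 - cos 79π/60)/2) = 0.8788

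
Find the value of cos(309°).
cos(309°) = 0.6293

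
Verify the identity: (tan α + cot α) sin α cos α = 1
LHS = (sin α/cos α + cos α/sin α) sin α cos α = ((sin²α + cos²α)/(sin α cos α)) · sin α cos α = sin²α + cos²α = 1 = RHS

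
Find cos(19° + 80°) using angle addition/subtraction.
cos(19° + 80°) = cos 19° cos 80° - sin 19° sin 80° = -0.1564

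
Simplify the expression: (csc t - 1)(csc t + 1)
(csc t - 1)(csc t + 1) = cot²t (using Diff. of squares)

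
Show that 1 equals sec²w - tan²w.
RHS = 1/cos²w - sin²w/cos²w = (1 - sin²w)/cos²w = cos²w/cos²w = 1 = LHS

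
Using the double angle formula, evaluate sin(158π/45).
sin(158π/45) = 2 sin 79π/45 cos 79π/45 = -0.9994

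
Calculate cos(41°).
cos(41°) = 0.7547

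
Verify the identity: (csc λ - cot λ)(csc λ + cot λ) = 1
LHS = csc²λ - cot²λ = (1 + cot²λ) - cot²λ = 1 = RHS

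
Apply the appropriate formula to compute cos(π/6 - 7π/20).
cos(π/6 - 7π/20) = cos π/6 cos 7π/20 + sin π/6 sin 7π/20 = 0.8387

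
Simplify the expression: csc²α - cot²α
csc²α - cot²α = 1 (using Pythagorean identity)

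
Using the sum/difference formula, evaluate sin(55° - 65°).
sin(55° - 65°) = sin 55° cos 65° - cos 55° sin 65° = -0.1736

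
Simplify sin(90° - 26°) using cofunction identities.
sin(90° - 26°) = cos(26°)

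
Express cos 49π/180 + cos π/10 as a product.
cos 49π/180 + cos π/10 = 2 cos(67π/360) cos(31π/360)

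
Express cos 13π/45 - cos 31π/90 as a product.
cos 13π/45 - cos 31π/90 = -2 sin(19π/60) sin(-π/36)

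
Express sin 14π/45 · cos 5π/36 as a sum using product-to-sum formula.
sin 14π/45 cos 5π/36 = (1/2)[sin(14π/45+5π/36) + sin(14π/45-5π/36)]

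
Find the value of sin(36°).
sin(36°) = 0.5878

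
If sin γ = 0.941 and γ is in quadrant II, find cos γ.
cos γ = -0.3384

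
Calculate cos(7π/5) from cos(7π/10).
cos(7π/5) = cos²7π/10 - sin²7π/10 = -0.309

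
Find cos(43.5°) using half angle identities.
cos(43.5°) = √((1 + cos 87°)/2) = 0.7254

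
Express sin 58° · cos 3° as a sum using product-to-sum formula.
sin 58° cos 3° = (1/2)[sin(58°+3°) + sin(58°-3°)]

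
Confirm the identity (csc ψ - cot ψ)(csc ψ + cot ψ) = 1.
LHS = csc²ψ - cot²ψ = (1 + cot²ψ) - cot²ψ = 1 = RHS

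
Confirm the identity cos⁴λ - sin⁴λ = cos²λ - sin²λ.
LHS = (cos²λ - sin²λ)(cos²λ + sin²λ) = (cos²λ - sin²λ) · 1 = cos²λ - sin²λ = RHS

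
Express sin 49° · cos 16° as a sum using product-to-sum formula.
sin 49° cos 16° = (1/2)[sin(49°+16°) + sin(49°-16°)]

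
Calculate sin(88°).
sin(88°) = 0.9994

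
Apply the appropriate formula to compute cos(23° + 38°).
cos(23° + 38°) = cos 23° cos 38° - sin 23° sin 38° = 0.4848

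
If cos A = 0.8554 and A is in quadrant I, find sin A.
sin A = 0.518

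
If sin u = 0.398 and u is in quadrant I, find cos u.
cos u = 0.9174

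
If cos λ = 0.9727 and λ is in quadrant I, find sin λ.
sin λ = 0.2321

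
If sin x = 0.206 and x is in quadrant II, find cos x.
cos x = -0.9786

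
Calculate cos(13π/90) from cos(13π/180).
cos(13π/90) = 1 - 2sin²13π/180 = 0.8988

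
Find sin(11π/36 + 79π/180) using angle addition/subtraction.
sin(11π/36 + 79π/180) = sin 11π/36 cos 79π/180 + cos 11π/36 sin 79π/180 = 0.7193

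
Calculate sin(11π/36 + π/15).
sin(11π/36 + π/15) = sin 11π/36 cos π/15 + cos 11π/36 sin π/15 = 0.9205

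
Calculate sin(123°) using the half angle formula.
sin(123°) = √((1 - cos 246°)/2) = 0.8387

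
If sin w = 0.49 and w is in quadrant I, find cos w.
cos w = 0.8717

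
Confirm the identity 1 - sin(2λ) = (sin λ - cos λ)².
RHS = sin²λ - 2 sin λ cos λ + cos²λ = (sin²λ + cos²λ) - 2 sin λ cos λ = 1 - sin(2λ) = LHS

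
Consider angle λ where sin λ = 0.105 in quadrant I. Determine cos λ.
cos λ = √(1 - sin²λ) = 0.9945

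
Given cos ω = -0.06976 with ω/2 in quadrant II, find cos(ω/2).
cos(ω/2) = ±√((1 + cos ω)/2); negative since ω/2 ∈ QII, so cos(ω/2) = -0.682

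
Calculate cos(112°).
cos(112°) = -0.3746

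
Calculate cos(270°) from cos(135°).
cos(270°) = cos²135° - sin²135° = 0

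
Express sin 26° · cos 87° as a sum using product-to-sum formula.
sin 26° cos 87° = (1/2)[sin(26°+87°) + sin(26°-87°)]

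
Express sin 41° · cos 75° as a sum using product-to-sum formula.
sin 41° cos 75° = (1/2)[sin(41°+75°) + sin(41°-75°)]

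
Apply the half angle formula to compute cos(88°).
cos(88°) = √((1 + cos 176°)/2) = 0.0349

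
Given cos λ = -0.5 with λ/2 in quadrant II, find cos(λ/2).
cos(λ/2) = ±√((1 + cos λ)/2); negative since λ/2 ∈ QII, so cos(λ/2) = -1/2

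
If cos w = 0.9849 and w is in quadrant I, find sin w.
sin w = 0.1731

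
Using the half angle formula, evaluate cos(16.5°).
cos(16.5°) = √((1 + cos 33°)/2) = 0.9588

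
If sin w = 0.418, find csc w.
csc w = 1/sin w = 2.392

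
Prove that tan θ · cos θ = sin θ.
LHS = (sin θ/cos θ) · cos θ = sin θ = RHS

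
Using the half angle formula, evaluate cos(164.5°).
cos(164.5°) = -√((1 + cos 329°)/2) = -0.9636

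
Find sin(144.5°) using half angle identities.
sin(144.5°) = √((1 - cos 289°)/2) = 0.5807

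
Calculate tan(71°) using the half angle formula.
tan(71°) = sin 142° / (1 + cos 142°) = 2.904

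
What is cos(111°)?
cos(111°) = -0.3584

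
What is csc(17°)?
csc(17°) = 3.42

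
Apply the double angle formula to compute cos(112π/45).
cos(112π/45) = cos²56π/45 - sin²56π/45 = 0.0349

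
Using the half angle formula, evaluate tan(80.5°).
tan(80.5°) = sin 161° / (1 + cos 161°) = 5.976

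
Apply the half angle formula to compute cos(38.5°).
cos(38.5°) = √((1 + cos 77°)/2) = 0.7826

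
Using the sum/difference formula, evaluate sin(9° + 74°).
sin(9° + 74°) = sin 9° cos 74° + cos 9° sin 74° = 0.9925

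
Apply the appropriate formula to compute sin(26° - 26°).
sin(26° - 26°) = sin 26° cos 26° - cos 26° sin 26° = 0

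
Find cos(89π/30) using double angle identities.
cos(89π/30) = cos²89π/60 - sin²89π/60 = -0.9945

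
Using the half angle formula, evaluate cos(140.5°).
cos(140.5°) = -√((1 + cos 281°)/2) = -0.7716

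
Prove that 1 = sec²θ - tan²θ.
RHS = 1/cos²θ - sin²θ/cos²θ = (1 - sin²θ)/cos²θ = cos²θ/cos²θ = 1 = LHS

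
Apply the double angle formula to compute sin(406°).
sin(406°) = 2 sin 203° cos 203° = 0.7193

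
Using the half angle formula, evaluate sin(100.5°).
sin(100.5°) = √((1 - cos 201°)/2) = 0.9833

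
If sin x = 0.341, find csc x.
csc x = 1/sin x = 2.933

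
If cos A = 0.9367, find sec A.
sec A = 1/cos A = 1.068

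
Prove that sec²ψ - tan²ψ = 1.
LHS = 1/cos²ψ - sin²ψ/cos²ψ = (1 - sin²ψ)/cos²ψ = cos²ψ/cos²ψ = 1 = RHS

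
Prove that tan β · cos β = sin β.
LHS = (sin β/cos β) · cos β = sin β = RHS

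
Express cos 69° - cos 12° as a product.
cos 69° - cos 12° = -2 sin(40.5°) sin(28.5°)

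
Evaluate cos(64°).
cos(64°) = 0.4384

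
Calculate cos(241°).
cos(241°) = -0.4848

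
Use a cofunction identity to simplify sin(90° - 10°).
sin(90° - 10°) = cos(10°)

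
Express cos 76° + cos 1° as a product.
cos 76° + cos 1° = 2 cos(38.5°) cos(37.5°)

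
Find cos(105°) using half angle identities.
cos(105°) = -√((1 + cos 210°)/2) = -(√6-√2)/4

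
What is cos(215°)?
cos(215°) = -0.8192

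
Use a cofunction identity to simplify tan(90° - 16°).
tan(90° - 16°) = cot(16°)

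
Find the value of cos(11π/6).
cos(11π/6) = √3/2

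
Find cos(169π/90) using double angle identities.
cos(169π/90) = cos²169π/180 - sin²169π/180 = 0.9272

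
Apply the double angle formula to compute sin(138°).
sin(138°) = 2 sin 69° cos 69° = 0.6691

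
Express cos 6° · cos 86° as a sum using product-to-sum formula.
cos 6° cos 86° = (1/2)[cos(6°-86°) + cos(6°+86°)]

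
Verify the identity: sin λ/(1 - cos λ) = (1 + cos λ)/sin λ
LHS = sin λ(1 + cos λ) / ((1 - cos λ)(1 + cos λ)) = sin λ(1 + cos λ) / (1 - cos²λ) = sin λ(1 + cos λ) / sin²λ = (1 + cos λ)/sin λ = RHS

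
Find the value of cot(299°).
cot(299°) = -0.5543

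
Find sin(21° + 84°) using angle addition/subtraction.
sin(21° + 84°) = sin 21° cos 84° + cos 21° sin 84° = (√6+√2)/4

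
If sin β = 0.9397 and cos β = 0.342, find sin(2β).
sin(2β) = 2 sin β cos β = 0.6428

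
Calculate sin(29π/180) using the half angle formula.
sin(29π/180) = √((1 - cos 29π/90)/2) = 0.4848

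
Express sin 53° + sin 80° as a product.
sin 53° + sin 80° = 2 sin(66.5°) cos(-13.5°)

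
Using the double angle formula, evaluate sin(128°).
sin(128°) = 2 sin 64° cos 64° = 0.788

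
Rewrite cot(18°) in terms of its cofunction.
cot(18°) = tan(90° - 18°) = tan(72°)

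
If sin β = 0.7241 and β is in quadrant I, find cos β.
cos β = 0.6897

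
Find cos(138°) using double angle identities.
cos(138°) = cos²69° - sin²69° = -0.7431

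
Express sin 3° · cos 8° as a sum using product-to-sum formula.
sin 3° cos 8° = (1/2)[sin(3°+8°) + sin(3°-8°)]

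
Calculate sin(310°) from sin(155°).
sin(310°) = 2 sin 155° cos 155° = -0.766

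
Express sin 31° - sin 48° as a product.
sin 31° - sin 48° = 2 cos(39.5°) sin(-8.5°)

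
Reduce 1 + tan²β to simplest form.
1 + tan²β = sec²β (using Pythagorean identity)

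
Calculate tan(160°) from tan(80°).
tan(160°) = 2 tan 80° / (1 - tan²80°) = -0.364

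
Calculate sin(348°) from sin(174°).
sin(348°) = 2 sin 174° cos 174° = -0.2079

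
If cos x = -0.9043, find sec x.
sec x = 1/cos x = -1.106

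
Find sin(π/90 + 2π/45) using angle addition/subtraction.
sin(π/90 + 2π/45) = sin π/90 cos 2π/45 + cos π/90 sin 2π/45 = 0.1736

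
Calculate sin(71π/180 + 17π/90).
sin(71π/180 + 17π/90) = sin 71π/180 cos 17π/90 + cos 71π/180 sin 17π/90 = (√6+√2)/4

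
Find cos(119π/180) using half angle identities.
cos(119π/180) = -√((1 + cos 119π/90)/2) = -0.4848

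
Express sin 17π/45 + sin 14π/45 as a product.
sin 17π/45 + sin 14π/45 = 2 sin(31π/90) cos(π/30)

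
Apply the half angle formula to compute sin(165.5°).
sin(165.5°) = √((1 - cos 331°)/2) = 0.2504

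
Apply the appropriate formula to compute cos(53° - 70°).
cos(53° - 70°) = cos 53° cos 70° + sin 53° sin 70° = 0.9563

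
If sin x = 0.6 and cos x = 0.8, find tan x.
tan x = sin x / cos x = 0.75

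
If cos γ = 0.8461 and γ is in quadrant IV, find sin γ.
sin γ = -0.533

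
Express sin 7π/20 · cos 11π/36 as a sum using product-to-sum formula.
sin 7π/20 cos 11π/36 = (1/2)[sin(7π/20+11π/36) + sin(7π/20-11π/36)]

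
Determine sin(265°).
sin(265°) = -0.9962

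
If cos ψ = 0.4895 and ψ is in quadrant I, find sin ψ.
sin ψ = 0.872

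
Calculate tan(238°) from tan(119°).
tan(238°) = 2 tan 119° / (1 - tan²119°) = 1.6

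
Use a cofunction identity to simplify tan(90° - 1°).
tan(90° - 1°) = cot(1°)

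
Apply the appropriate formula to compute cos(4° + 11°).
cos(4° + 11°) = cos 4° cos 11° - sin 4° sin 11° = (√6+√2)/4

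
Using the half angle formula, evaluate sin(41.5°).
sin(41.5°) = √((1 - cos 83°)/2) = 0.6626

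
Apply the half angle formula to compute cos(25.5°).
cos(25.5°) = √((1 + cos 51°)/2) = 0.9026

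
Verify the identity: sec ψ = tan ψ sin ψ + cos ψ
RHS = sin²ψ/cos ψ + cos ψ = (sin²ψ + cos²ψ)/cos ψ = 1/cos ψ = sec ψ = LHS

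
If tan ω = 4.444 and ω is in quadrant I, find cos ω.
cos ω = 0.2195 (using tan²ω + 1 = sec²ω)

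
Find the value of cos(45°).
cos(45°) = √2/2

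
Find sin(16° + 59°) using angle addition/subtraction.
sin(16° + 59°) = sin 16° cos 59° + cos 16° sin 59° = (√6+√2)/4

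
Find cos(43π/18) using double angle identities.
cos(43π/18) = cos²43π/36 - sin²43π/36 = 0.342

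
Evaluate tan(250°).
tan(250°) = 2.747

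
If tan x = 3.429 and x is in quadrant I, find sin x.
sin x = 0.96 (using tan²x + 1 = sec²x)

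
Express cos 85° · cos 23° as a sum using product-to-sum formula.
cos 85° cos 23° = (1/2)[cos(85°-23°) + cos(85°+23°)]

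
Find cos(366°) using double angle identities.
cos(366°) = 2cos²183° - 1 = 0.9945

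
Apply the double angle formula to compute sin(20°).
sin(20°) = 2 sin 10° cos 10° = 0.342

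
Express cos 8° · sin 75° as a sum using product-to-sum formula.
cos 8° sin 75° = (1/2)[sin(8°+75°) - sin(8°-75°)]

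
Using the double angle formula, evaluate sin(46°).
sin(46°) = 2 sin 23° cos 23° = 0.7193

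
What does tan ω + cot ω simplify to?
tan ω + cot ω = sec ω csc ω (using Quotient identities)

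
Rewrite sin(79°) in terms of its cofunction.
sin(79°) = cos(90° - 79°) = cos(11°)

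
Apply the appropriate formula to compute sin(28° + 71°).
sin(28° + 71°) = sin 28° cos 71° + cos 28° sin 71° = 0.9877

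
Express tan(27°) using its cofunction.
tan(27°) = cot(90° - 27°) = cot(63°)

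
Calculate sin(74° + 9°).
sin(74° + 9°) = sin 74° cos 9° + cos 74° sin 9° = 0.9925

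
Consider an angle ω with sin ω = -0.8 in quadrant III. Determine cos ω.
cos ω = ±√(1 - sin²ω) = -0.6 (negative in QIII)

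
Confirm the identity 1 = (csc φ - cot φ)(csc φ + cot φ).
RHS = csc²φ - cot²φ = (1 + cot²φ) - cot²φ = 1 = LHS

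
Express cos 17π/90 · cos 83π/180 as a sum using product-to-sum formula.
cos 17π/90 cos 83π/180 = (1/2)[cos(17π/90-83π/180) + cos(17π/90+83π/180)]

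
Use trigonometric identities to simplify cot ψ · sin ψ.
cot ψ · sin ψ = cos ψ (using Quotient identity)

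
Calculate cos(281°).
cos(281°) = 0.1908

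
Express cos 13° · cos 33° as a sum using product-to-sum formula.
cos 13° cos 33° = (1/2)[cos(13°-33°) + cos(13°+33°)]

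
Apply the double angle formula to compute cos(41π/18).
cos(41π/18) = 1 - 2sin²41π/36 = 0.6428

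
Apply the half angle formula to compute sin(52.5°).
sin(52.5°) = √((1 - cos 105°)/2) = 0.7934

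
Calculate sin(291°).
sin(291°) = -0.9336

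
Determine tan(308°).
tan(308°) = -1.28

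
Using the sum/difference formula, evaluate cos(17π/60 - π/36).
cos(17π/60 - π/36) = cos 17π/60 cos π/36 + sin 17π/60 sin π/36 = 0.6947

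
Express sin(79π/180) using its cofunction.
sin(79π/180) = cos(π/2 - 79π/180) = cos(11π/180)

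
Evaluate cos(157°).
cos(157°) = -0.9205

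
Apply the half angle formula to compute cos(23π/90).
cos(23π/90) = √((1 + cos 23π/45)/2) = 0.6947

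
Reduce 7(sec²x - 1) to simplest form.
7(sec²x - 1) = 7(tan²x) (using Pythagorean identity)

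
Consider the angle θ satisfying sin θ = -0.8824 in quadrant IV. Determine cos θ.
cos θ = √(1 - sin²θ) = 0.4705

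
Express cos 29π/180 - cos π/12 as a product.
cos 29π/180 - cos π/12 = -2 sin(11π/90) sin(7π/180)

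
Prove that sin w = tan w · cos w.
RHS = (sin w/cos w) · cos w = sin w = LHS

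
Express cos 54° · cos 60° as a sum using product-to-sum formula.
cos 54° cos 60° = (1/2)[cos(54°-60°) + cos(54°+60°)]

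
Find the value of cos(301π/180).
cos(301π/180) = 0.515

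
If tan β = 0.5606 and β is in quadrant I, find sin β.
sin β = 0.489 (using tan²β + 1 = sec²β)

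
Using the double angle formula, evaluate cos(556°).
cos(556°) = cos²278° - sin²278° = -0.9613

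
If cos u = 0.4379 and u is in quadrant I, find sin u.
sin u = 0.899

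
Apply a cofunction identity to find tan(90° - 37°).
tan(90° - 37°) = cot(37°) = 1.327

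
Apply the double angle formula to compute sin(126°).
sin(126°) = 2 sin 63° cos 63° = 0.809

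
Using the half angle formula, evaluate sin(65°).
sin(65°) = √((1 - cos 130°)/2) = 0.9063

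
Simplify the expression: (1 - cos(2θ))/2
(1 - cos(2θ))/2 = sin²θ (using Power reduction)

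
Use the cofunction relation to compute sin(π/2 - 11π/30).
sin(π/2 - 11π/30) = cos(11π/30) = 0.4067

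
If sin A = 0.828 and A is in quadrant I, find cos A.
cos A = 0.5607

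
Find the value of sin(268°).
sin(268°) = -0.9994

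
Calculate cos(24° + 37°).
cos(24° + 37°) = cos 24° cos 37° - sin 24° sin 37° = 0.4848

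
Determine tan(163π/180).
tan(163π/180) = -0.3057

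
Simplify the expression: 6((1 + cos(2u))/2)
6((1 + cos(2u))/2) = 6(cos²u) (using Power reduction)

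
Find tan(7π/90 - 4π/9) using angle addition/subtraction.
tan(7π/90 - 4π/9) = (tan 7π/90 - tan 4π/9)/(1 + tan 7π/90 tan 4π/9) = -2.246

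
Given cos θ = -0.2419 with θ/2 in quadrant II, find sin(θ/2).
sin(θ/2) = ±√((1 - cos θ)/2); positive since θ/2 ∈ QII, so sin(θ/2) = 0.788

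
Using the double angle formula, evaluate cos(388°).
cos(388°) = cos²194° - sin²194° = 0.8829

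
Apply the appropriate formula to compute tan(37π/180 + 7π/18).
tan(37π/180 + 7π/18) = (tan 37π/180 + tan 7π/18)/(1 - tan 37π/180 tan 7π/18) = -3.271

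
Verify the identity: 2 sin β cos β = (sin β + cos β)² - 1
RHS = sin²β + 2 sin β cos β + cos²β - 1 = (sin²β + cos²β) + 2 sin β cos β - 1 = 1 + 2 sin β cos β - 1 = 2 sin β cos β = LHS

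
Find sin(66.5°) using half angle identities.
sin(66.5°) = √((1 - cos 133°)/2) = 0.9171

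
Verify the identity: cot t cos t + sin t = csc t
LHS = cos²t/sin t + sin t = (cos²t + sin²t)/sin t = 1/sin t = csc t = RHS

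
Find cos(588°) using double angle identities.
cos(588°) = cos²294° - sin²294° = -0.6691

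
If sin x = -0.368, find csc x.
csc x = 1/sin x = -2.717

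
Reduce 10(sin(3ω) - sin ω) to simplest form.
10(sin(3ω) - sin ω) = 10(2 cos(2ω) sin ω) (using Sum-to-product)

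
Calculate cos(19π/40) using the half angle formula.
cos(19π/40) = √((1 + cos 19π/20)/2) = 0.07846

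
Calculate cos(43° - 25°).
cos(43° - 25°) = cos 43° cos 25° + sin 43° sin 25° = 0.9511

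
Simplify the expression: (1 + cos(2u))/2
(1 + cos(2u))/2 = cos²u (using Power reduction)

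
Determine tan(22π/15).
tan(22π/15) = 9.514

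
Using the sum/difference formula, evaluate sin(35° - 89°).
sin(35° - 89°) = sin 35° cos 89° - cos 35° sin 89° = -0.809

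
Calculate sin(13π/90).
sin(13π/90) = 0.4384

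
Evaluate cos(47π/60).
cos(47π/60) = -0.7771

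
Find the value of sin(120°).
sin(120°) = √3/2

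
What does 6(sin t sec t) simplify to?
6(sin t sec t) = 6(tan t) (using Reciprocal + quotient)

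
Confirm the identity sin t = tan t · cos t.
RHS = (sin t/cos t) · cos t = sin t = LHS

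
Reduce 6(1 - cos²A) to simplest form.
6(1 - cos²A) = 6(sin²A) (using Pythagorean identity)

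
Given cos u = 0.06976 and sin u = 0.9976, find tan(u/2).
tan(u/2) = sin u / (1 + cos u) = 0.9325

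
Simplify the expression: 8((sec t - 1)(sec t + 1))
8((sec t - 1)(sec t + 1)) = 8(tan²t) (using Diff. of squares)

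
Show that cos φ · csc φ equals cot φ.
LHS = cos φ · (1/sin φ) = cos φ/sin φ = cot φ = RHS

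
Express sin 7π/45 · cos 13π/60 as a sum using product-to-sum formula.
sin 7π/45 cos 13π/60 = (1/2)[sin(7π/45+13π/60) + sin(7π/45-13π/60)]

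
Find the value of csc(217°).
csc(217°) = -1.662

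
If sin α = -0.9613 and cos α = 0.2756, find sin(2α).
sin(2α) = 2 sin α cos α = -0.5299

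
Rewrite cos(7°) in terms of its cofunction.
cos(7°) = sin(90° - 7°) = sin(83°)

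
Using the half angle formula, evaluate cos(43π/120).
cos(43π/120) = √((1 + cos 43π/60)/2) = 0.4305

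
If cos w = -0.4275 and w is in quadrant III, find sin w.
sin w = -0.904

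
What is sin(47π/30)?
sin(47π/30) = -0.9781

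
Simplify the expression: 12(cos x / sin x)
12(cos x / sin x) = 12(cot x) (using Quotient identity)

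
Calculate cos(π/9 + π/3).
cos(π/9 + π/3) = cos π/9 cos π/3 - sin π/9 sin π/3 = 0.1736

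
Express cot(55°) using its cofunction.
cot(55°) = tan(90° - 55°) = tan(35°)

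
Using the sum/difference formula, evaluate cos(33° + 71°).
cos(33° + 71°) = cos 33° cos 71° - sin 33° sin 71° = -0.2419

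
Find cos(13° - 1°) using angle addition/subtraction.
cos(13° - 1°) = cos 13° cos 1° + sin 13° sin 1° = 0.9781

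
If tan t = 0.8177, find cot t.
cot t = 1/tan t = 1.223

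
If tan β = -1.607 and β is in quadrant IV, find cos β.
cos β = 0.5283 (using tan²β + 1 = sec²β)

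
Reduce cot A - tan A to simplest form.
cot A - tan A = 2 cot(2A) (using Double angle)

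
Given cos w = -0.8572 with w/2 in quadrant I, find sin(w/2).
sin(w/2) = ±√((1 - cos w)/2); positive since w/2 ∈ QI, so sin(w/2) = 0.9636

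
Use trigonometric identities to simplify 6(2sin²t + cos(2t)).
6(2sin²t + cos(2t)) = 6 (using Double angle)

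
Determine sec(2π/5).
sec(2π/5) = 3.236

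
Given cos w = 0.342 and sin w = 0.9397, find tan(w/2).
tan(w/2) = sin w / (1 + cos w) = 0.7002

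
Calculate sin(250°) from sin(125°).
sin(250°) = 2 sin 125° cos 125° = -0.9397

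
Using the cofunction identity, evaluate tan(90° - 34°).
tan(90° - 34°) = cot(34°) = 1.483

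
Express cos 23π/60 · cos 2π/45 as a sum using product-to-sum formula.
cos 23π/60 cos 2π/45 = (1/2)[cos(23π/60-2π/45) + cos(23π/60+2π/45)]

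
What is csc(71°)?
csc(71°) = 1.058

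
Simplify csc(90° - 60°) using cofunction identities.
csc(90° - 60°) = sec(60°)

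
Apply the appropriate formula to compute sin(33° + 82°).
sin(33° + 82°) = sin 33° cos 82° + cos 33° sin 82° = 0.9063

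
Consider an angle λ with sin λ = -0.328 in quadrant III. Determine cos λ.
cos λ = ±√(1 - sin²λ) = -0.9447 (negative in QIII)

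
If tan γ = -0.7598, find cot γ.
cot γ = 1/tan γ = -1.316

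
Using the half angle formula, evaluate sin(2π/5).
sin(2π/5) = √((1 - cos 4π/5)/2) = 0.9511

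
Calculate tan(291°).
tan(291°) = -2.605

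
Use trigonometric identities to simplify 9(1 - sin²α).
9(1 - sin²α) = 9(cos²α) (using Pythagorean identity)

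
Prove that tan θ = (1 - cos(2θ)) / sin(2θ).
RHS = 2sin²θ / (2 sin θ cos θ) = sin θ/cos θ = tan θ = LHS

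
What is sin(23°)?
sin(23°) = 0.3907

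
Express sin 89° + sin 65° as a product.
sin 89° + sin 65° = 2 sin(77°) cos(12°)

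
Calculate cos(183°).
cos(183°) = -0.9986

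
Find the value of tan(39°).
tan(39°) = 0.8098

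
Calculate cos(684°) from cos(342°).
cos(684°) = cos²342° - sin²342° = 0.809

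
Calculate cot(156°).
cot(156°) = -2.246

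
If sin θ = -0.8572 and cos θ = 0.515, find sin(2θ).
sin(2θ) = 2 sin θ cos θ = -0.8829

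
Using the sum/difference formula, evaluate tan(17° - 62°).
tan(17° - 62°) = (tan 17° - tan 62°)/(1 + tan 17° tan 62°) = -1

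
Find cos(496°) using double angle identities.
cos(496°) = 1 - 2sin²248° = -0.7193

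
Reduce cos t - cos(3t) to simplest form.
cos t - cos(3t) = 2 sin(2t) sin t (using Sum-to-product)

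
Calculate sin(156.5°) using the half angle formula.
sin(156.5°) = √((1 - cos 313°)/2) = 0.3987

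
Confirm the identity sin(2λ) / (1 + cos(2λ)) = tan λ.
LHS = 2 sin λ cos λ / (2cos²λ) = sin λ/cos λ = tan λ = RHS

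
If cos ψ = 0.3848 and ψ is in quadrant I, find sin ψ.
sin ψ = 0.923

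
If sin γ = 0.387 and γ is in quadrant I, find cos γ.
cos γ = 0.9221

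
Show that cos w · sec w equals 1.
LHS = cos w · (1/cos w) = 1 = RHS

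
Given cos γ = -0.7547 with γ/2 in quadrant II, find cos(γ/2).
cos(γ/2) = ±√((1 + cos γ)/2); negative since γ/2 ∈ QII, so cos(γ/2) = -0.3502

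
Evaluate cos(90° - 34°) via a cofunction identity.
cos(90° - 34°) = sin(34°) = 0.5592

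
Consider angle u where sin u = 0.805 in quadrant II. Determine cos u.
cos u = ±√(1 - sin²u) = -0.5933 (negative in QII)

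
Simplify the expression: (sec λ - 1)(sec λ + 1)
(sec λ - 1)(sec λ + 1) = tan²λ (using Diff. of squares)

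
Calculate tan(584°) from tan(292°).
tan(584°) = 2 tan 292° / (1 - tan²292°) = 0.9657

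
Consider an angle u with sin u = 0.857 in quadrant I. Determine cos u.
cos u = √(1 - sin²u) = 0.5153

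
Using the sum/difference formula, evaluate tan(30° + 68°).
tan(30° + 68°) = (tan 30° + tan 68°)/(1 - tan 30° tan 68°) = -7.115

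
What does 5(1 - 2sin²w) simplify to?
5(1 - 2sin²w) = 5(cos(2w)) (using Double angle)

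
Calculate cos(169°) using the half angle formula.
cos(169°) = -√((1 + cos 338°)/2) = -0.9816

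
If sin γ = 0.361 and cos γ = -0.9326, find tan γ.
tan γ = sin γ / cos γ = -0.3871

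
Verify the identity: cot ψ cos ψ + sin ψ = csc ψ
LHS = cos²ψ/sin ψ + sin ψ = (cos²ψ + sin²ψ)/sin ψ = 1/sin ψ = csc ψ = RHS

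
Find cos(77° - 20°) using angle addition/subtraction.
cos(77° - 20°) = cos 77° cos 20° + sin 77° sin 20° = 0.5446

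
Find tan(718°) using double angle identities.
tan(718°) = 2 tan 359° / (1 - tan²359°) = -0.03492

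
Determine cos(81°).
cos(81°) = 0.1564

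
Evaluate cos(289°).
cos(289°) = 0.3256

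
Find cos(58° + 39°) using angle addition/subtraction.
cos(58° + 39°) = cos 58° cos 39° - sin 58° sin 39° = -0.1219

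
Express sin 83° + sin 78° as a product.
sin 83° + sin 78° = 2 sin(80.5°) cos(2.5°)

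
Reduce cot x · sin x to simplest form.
cot x · sin x = cos x (using Quotient identity)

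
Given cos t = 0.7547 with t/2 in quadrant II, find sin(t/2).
sin(t/2) = ±√((1 - cos t)/2); positive since t/2 ∈ QII, so sin(t/2) = 0.3502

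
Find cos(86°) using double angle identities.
cos(86°) = cos²43° - sin²43° = 0.06976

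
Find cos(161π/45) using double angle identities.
cos(161π/45) = cos²161π/90 - sin²161π/90 = 0.2419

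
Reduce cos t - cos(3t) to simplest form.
cos t - cos(3t) = 2 sin(2t) sin t (using Sum-to-product)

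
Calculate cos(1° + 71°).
cos(1° + 71°) = cos 1° cos 71° - sin 1° sin 71° = 0.309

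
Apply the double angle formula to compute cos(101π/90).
cos(101π/90) = cos²101π/180 - sin²101π/180 = -0.9272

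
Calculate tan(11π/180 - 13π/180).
tan(11π/180 - 13π/180) = (tan 11π/180 - tan 13π/180)/(1 + tan 11π/180 tan 13π/180) = -0.03492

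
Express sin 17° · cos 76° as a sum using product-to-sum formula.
sin 17° cos 76° = (1/2)[sin(17°+76°) + sin(17°-76°)]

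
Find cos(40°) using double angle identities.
cos(40°) = 1 - 2sin²20° = 0.766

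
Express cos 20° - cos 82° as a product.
cos 20° - cos 82° = -2 sin(51°) sin(-31°)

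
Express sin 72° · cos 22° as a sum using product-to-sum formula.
sin 72° cos 22° = (1/2)[sin(72°+22°) + sin(72°-22°)]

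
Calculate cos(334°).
cos(334°) = 0.8988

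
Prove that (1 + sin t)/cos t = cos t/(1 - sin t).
LHS = (1 + sin t)(1 - sin t) / (cos t(1 - sin t)) = (1 - sin²t) / (cos t(1 - sin t)) = cos²t / (cos t(1 - sin t)) = cos t/(1 - sin t) = RHS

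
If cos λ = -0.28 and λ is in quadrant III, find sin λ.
sin λ = -0.96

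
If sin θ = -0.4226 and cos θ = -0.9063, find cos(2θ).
cos(2θ) = cos²θ - sin²θ = 0.6428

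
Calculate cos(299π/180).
cos(299π/180) = 0.4848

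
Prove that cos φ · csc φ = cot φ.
LHS = cos φ · (1/sin φ) = cos φ/sin φ = cot φ = RHS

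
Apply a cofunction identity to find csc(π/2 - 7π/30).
csc(π/2 - 7π/30) = sec(7π/30) = 1.346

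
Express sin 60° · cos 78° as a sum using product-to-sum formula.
sin 60° cos 78° = (1/2)[sin(60°+78°) + sin(60°-78°)]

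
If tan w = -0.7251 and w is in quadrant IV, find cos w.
cos w = 0.8096 (using tan²w + 1 = sec²w)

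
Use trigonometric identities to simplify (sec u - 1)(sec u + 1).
(sec u - 1)(sec u + 1) = tan²u (using Diff. of squares)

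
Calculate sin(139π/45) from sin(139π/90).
sin(139π/45) = 2 sin 139π/90 cos 139π/90 = -0.2756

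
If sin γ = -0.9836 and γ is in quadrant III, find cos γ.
cos γ = -0.1804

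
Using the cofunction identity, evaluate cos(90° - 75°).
cos(90° - 75°) = sin(75°) = (√6+√2)/4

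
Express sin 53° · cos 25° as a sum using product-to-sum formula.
sin 53° cos 25° = (1/2)[sin(53°+25°) + sin(53°-25°)]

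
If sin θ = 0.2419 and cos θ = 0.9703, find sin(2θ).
sin(2θ) = 2 sin θ cos θ = 0.4694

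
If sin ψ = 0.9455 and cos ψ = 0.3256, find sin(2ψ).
sin(2ψ) = 2 sin ψ cos ψ = 0.6157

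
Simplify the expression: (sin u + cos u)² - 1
(sin u + cos u)² - 1 = sin(2u) (using Pythagorean + double angle)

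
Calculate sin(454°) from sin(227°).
sin(454°) = 2 sin 227° cos 227° = 0.9976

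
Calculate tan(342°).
tan(342°) = -0.3249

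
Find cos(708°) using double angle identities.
cos(708°) = cos²354° - sin²354° = 0.9781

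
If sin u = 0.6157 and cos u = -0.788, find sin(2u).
sin(2u) = 2 sin u cos u = -0.9703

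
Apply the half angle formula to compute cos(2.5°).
cos(2.5°) = √((1 + cos 5°)/2) = 0.999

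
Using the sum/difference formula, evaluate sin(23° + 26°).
sin(23° + 26°) = sin 23° cos 26° + cos 23° sin 26° = 0.7547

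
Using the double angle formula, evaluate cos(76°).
cos(76°) = 1 - 2sin²38° = 0.2419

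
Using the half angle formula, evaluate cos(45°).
cos(45°) = √((1 + cos 90°)/2) = √2/2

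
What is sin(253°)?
sin(253°) = -0.9563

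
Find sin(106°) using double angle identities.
sin(106°) = 2 sin 53° cos 53° = 0.9613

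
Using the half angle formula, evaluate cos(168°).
cos(168°) = -√((1 + cos 336°)/2) = -0.9781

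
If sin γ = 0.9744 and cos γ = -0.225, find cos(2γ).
cos(2γ) = cos²γ - sin²γ = -0.8988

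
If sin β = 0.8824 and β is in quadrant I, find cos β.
cos β = 0.4705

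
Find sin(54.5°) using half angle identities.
sin(54.5°) = √((1 - cos 109°)/2) = 0.8141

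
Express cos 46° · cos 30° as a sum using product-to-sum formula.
cos 46° cos 30° = (1/2)[cos(46°-30°) + cos(46°+30°)]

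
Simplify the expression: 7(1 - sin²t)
7(1 - sin²t) = 7(cos²t) (using Pythagorean identity)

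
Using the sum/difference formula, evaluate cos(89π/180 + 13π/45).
cos(89π/180 + 13π/45) = cos 89π/180 cos 13π/45 - sin 89π/180 sin 13π/45 = -0.7771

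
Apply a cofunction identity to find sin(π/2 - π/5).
sin(π/2 - π/5) = cos(π/5) = 0.809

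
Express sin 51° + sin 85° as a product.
sin 51° + sin 85° = 2 sin(68°) cos(-17°)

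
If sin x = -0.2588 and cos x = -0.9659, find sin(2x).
sin(2x) = 2 sin x cos x = 0.4999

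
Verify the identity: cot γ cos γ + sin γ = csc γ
LHS = cos²γ/sin γ + sin γ = (cos²γ + sin²γ)/sin γ = 1/sin γ = csc γ = RHS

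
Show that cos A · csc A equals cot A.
LHS = cos A · (1/sin A) = cos A/sin A = cot A = RHS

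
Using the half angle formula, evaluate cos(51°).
cos(51°) = √((1 + cos 102°)/2) = 0.6293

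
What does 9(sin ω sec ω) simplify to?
9(sin ω sec ω) = 9(tan ω) (using Reciprocal + quotient)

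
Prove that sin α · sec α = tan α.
LHS = sin α · (1/cos α) = sin α/cos α = tan α = RHS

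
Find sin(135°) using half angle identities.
sin(135°) = √((1 - cos 270°)/2) = √2/2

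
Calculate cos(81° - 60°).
cos(81° - 60°) = cos 81° cos 60° + sin 81° sin 60° = 0.9336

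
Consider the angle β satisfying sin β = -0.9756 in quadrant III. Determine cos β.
cos β = ±√(1 - sin²β) = -0.2196 (negative in QIII)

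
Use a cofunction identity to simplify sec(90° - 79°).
sec(90° - 79°) = csc(79°)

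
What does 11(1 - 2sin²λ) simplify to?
11(1 - 2sin²λ) = 11(cos(2λ)) (using Double angle)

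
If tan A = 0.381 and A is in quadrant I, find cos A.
cos A = 0.9345 (using tan²A + 1 = sec²A)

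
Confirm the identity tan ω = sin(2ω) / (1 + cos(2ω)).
RHS = 2 sin ω cos ω / (2cos²ω) = sin ω/cos ω = tan ω = LHS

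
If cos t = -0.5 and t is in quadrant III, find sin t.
sin t = -0.866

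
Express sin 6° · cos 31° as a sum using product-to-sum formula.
sin 6° cos 31° = (1/2)[sin(6°+31°) + sin(6°-31°)]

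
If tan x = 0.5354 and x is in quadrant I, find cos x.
cos x = 0.8816 (using tan²x + 1 = sec²x)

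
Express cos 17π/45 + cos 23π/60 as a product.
cos 17π/45 + cos 23π/60 = 2 cos(137π/360) cos(-π/360)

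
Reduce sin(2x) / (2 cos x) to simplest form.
sin(2x) / (2 cos x) = sin x (using Double angle)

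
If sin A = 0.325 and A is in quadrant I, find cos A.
cos A = 0.9457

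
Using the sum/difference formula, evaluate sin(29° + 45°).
sin(29° + 45°) = sin 29° cos 45° + cos 29° sin 45° = 0.9613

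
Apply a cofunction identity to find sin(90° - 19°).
sin(90° - 19°) = cos(19°) = 0.9455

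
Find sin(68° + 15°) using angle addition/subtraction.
sin(68° + 15°) = sin 68° cos 15° + cos 68° sin 15° = 0.9925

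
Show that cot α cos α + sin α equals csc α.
LHS = cos²α/sin α + sin α = (cos²α + sin²α)/sin α = 1/sin α = csc α = RHS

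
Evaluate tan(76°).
tan(76°) = 4.011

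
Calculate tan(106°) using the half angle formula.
tan(106°) = sin 212° / (1 + cos 212°) = -3.487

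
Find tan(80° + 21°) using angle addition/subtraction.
tan(80° + 21°) = (tan 80° + tan 21°)/(1 - tan 80° tan 21°) = -5.145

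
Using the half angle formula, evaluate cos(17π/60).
cos(17π/60) = √((1 + cos 17π/30)/2) = 0.6293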